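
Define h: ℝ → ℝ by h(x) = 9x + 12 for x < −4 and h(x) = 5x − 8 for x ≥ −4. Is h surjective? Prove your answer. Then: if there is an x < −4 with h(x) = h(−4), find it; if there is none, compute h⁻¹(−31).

Both pieces are strictly increasing (slopes 9 and 5), so each is injective on its own interval.
The left piece maps (−∞, −4) onto (−∞, −24); the right piece maps [−4, ∞) onto [−28, ∞).
The union (−∞, −24) ∪ [−28, ∞) covers ℝ, so h is surjective.
For the follow-up: the images overlap, so an x < −4 with h(x) = h(−4) exists. h(−4) = −28; solving 9x + 12 = −28 for x < −4 gives x = (−28 − 12)/9 = −40/9.

-40/9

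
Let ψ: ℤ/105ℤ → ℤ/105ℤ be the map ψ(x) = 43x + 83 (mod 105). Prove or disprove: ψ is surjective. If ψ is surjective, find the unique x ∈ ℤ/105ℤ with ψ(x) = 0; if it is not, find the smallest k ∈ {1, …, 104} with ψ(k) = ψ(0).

64

Since gcd(43, 105) = 1, 43 is invertible modulo 105. Euclid's algorithm: 105 = 2·43 + 19, 43 = 2·19 + 5, 19 = 3·5 + 4, 5 = 1·4 + 1; back-substituting gives 1 = 22·43 − 9·105, so 43⁻¹ ≡ 22 (mod 105).
For any y ∈ ℤ/105ℤ, x = 22(y − 83) mod 105 satisfies ψ(x) = 43·22(y − 83) + 83 ≡ y (since 43·22 ≡ 1 mod 105). So every y has a preimage.
So ψ is surjective.
Since ψ is surjective, we find ψ⁻¹(0): we need 43x ≡ 0 − 83 ≡ 22 (mod 105). Using 43⁻¹ = 22: x ≡ 22·22 = 484 = 4·105 + 64, so x = 64.
Check: ψ(64) = 43·64 + 83 = 2835 = 27·105 + 0 ≡ 0 (mod 105).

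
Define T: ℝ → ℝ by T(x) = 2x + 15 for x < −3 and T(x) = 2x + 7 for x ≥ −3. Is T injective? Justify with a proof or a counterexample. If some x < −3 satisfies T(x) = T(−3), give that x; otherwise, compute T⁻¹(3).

-7

Both pieces are strictly increasing (slopes 2 and 2), so each is injective on its own interval.
The left piece maps (−∞, −3) onto (−∞, 9); the right piece maps [−3, ∞) onto [1, ∞).
These images overlap. In particular T(−3) = 1 (right piece), and solving 2x + 15 = 1 on the left piece gives x = −7 < −3.
So T(−7) = T(−3) with −7 ≠ −3, and T is not injective. This x = −7 is the requested value below −3.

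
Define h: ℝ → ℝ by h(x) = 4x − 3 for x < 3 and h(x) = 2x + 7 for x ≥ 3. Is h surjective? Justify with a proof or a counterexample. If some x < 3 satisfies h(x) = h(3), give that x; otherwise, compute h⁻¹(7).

5/2

Both pieces are strictly increasing (slopes 4 and 2), so each is injective on its own interval.
The left piece maps (−∞, 3) onto (−∞, 9); the right piece maps [3, ∞) onto [13, ∞).
The union (−∞, 9) ∪ [13, ∞) omits the interval between 9 and 13; in particular 9 has no preimage. So h is not surjective.
Because the two images are disjoint, no x < 3 has h(x) = h(3), so we compute h⁻¹(7): 7 lies in (−∞, 9), so solve 4x − 3 = 7: x = (7 + 3)/4 = 5/2.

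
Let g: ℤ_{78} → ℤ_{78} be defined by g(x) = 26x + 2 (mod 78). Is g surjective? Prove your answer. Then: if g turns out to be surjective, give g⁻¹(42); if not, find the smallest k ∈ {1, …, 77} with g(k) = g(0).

Since gcd(26, 78) = 26, we have 26x ≡ 0 (mod 26) for all x, so g(x) ≡ 2 (mod 26).
But 0 ≢ 2 (mod 26), so 0 ∈ ℤ_{78} has no preimage. So g is not surjective.
Since g is not surjective, we find the least positive k with g(k) = g(0): this means 26k ≡ 0 (mod 78), i.e. 78 ∣ 26k. Since gcd(26, 78) = 26, dividing through by 26 this holds exactly when 3 ∣ k.
The smallest positive such k is 3.

3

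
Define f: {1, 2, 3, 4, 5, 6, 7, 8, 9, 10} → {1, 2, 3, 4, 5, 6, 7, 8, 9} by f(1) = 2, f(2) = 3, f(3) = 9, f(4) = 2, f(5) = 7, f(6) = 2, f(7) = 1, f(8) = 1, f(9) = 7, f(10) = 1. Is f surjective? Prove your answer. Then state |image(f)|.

5

No element maps to 4, so f is not surjective.
The image of f is {1, 2, 3, 7, 9}, which has 5 elements.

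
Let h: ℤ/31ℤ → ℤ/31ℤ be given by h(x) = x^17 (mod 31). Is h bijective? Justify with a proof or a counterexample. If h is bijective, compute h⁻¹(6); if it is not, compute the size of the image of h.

26

Since 31 is prime, the nonzero elements of ℤ/31ℤ form a cyclic group of order 30.
As gcd(17, 30) = 1, raising to the 17th power is a bijection on this group: if x_1^17 ≡ x_2^17 then (x_1x_2^{−1})^17 = 1, and the only element of order dividing gcd(17, 30) = 1 is 1, so x_1 = x_2.
With h(0) = 0 this makes h injective on all of ℤ/31ℤ, hence bijective (finite equal-size domain and codomain). In particular h is bijective.
Since h is bijective, we find the preimage of 6. The inverse of x ↦ x^17 on (ℤ/31ℤ)^× is x ↦ x^23, because 17·23 = 391 = 13·30 + 1 ≡ 1 (mod 30) and x^{30} = 1 for x ≠ 0 (Fermat). So h⁻¹(6) = 6^23 mod 31.
Repeated squaring mod 31: 6^1 ≡ 6, 6^2 ≡ 6² = 36 ≡ 5, 6^4 ≡ 5² = 25, 6^8 ≡ 25² = 625 ≡ 5, 6^16 ≡ 5² = 25. Since 23 = 16 + 4 + 2 + 1, 6^23 ≡ 25·25·5·6: 25·25 = 625 ≡ 5, then 5·5 = 25, then 25·6 = 150 ≡ 26. So 6^23 ≡ 26 (mod 31).
Hence h⁻¹(6) = 26.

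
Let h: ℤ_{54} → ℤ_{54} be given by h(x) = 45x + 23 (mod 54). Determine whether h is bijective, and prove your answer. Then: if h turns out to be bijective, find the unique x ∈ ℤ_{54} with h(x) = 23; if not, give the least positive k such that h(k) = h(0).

6

We have gcd(45, 54) = 9 > 1. Taking u = 0 and v = 6: h(0) = 23 and h(6) = 45·6 + 23 = 293 ≡ 23 (mod 54).
So h(0) = h(6) while 0 ≠ 6, therefore h is not injective, hence not bijective.
Since h is not bijective, we find the least positive k with h(k) = h(0): this means 45k ≡ 0 (mod 54), i.e. 54 ∣ 45k. Since gcd(45, 54) = 9, dividing through by 9 this holds exactly when 6 ∣ 5k, and as gcd(5, 6) = 1, exactly when 6 ∣ k.
The smallest positive such k is 6.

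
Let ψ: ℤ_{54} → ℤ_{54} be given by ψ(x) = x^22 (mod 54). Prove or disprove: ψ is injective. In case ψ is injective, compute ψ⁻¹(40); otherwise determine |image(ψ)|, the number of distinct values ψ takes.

20

ψ(0) = 0^22 = 0.
ψ(6): Repeated squaring mod 54: 6^1 ≡ 6, 6^2 ≡ 6² = 36, 6^4 ≡ 36² = 1296 ≡ 0, 6^8 ≡ 0² = 0, 6^16 ≡ 0² = 0. Since 22 = 16 + 4 + 2, 6^22 ≡ 0·0·36: 0·0 = 0, then 0·36 = 0. So 6^22 ≡ 0 (mod 54).
So ψ(0) = ψ(6) = 0 while 0 ≠ 6, thus ψ is not injective.
Since ψ is not injective, we determine |image(ψ)|. Computing x^22 mod 54 for each x (by repeated squaring, reducing mod 54 at every step), the values ψ(0), ψ(1), …, ψ(53) are: 0, 1, 16, 27, 40, 31, 0, 25, 46, 27, 10, 7, 0, 49, 22, 27, 34, 37, 0, 19, 52, 27, 4, 13, 0, 43, 28, 27, 28, 43, 0, 13, 4, 27, 52, 19, 0, 37, 34, 27, 22, 49, 0, 7, 10, 27, 46, 25, 0, 31, 40, 27, 16, 1.
The distinct values are {0, 1, 4, 7, 10, 13, 16, 19, 22, 25, 27, 28, 31, 34, 37, 40, 43, 46, 49, 52}; there are 20 of them.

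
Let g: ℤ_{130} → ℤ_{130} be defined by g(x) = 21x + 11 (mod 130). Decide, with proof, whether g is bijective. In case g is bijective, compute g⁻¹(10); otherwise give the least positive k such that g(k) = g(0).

99

Recall: injectivity means: for all x_1, x_2 in the domain, g(x_1) = g(x_2) implies x_1 = x_2.
Suppose g(x_1) = g(x_2) in ℤ_{130}. Then 21x_1 + 11 ≡ 21x_2 + 11 (mod 130), thus 21(x_1 − x_2) ≡ 0 (mod 130).
Since gcd(21, 130) = 1, 21 is invertible modulo 130, so x_1 − x_2 ≡ 0 (mod 130), i.e. x_1 = x_2.
We now compute 21⁻¹ mod 130 explicitly. Euclid's algorithm: 130 = 6·21 + 4, 21 = 5·4 + 1; back-substituting gives 1 = 31·21 − 5·130, so 21⁻¹ ≡ 31 (mod 130).
For any y ∈ ℤ_{130}, x = 31(y − 11) mod 130 satisfies g(x) = 21·31(y − 11) + 11 ≡ y (since 21·31 ≡ 1 mod 130). So every y has a preimage.
Therefore g is bijective.
Since g is bijective, we find g⁻¹(10): we need 21x ≡ 10 − 11 ≡ 129 (mod 130). Using 21⁻¹ = 31: x ≡ 31·129 = 3999 = 30·130 + 99, so x = 99.
Check: g(99) = 21·99 + 11 = 2090 = 16·130 + 10 ≡ 10 (mod 130).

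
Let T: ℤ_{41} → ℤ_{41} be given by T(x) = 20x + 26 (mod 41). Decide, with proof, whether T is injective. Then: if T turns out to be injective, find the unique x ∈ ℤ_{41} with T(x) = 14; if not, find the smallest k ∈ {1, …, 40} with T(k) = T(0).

24

If T(x_1) = T(x_2), then 20x_1 ≡ 20x_2 (mod 41). Because gcd(20, 41) = 1, we may cancel 20 to get x_1 ≡ x_2 (mod 41).
So T is injective.
We now compute 20⁻¹ mod 41 explicitly. Euclid's algorithm: 41 = 2·20 + 1; back-substituting gives 1 = 39·20 − 19·41, so 20⁻¹ ≡ 39 (mod 41).
Since T is injective, we compute T⁻¹(14): solve 20x + 26 ≡ 14 (mod 41), i.e. 20x ≡ 29 (mod 41).
Multiplying by 20⁻¹ = 39 gives x ≡ 39·29 = 1131 = 27·41 + 24 ≡ 24 (mod 41).
Check: T(24) = 20·24 + 26 = 506 = 12·41 + 14 ≡ 14 (mod 41).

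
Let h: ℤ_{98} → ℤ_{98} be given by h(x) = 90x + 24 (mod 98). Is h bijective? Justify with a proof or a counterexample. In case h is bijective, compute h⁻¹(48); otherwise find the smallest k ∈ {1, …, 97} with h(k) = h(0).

49

Recall that h is injective if h(a) = h(b) implies a = b.
We have gcd(90, 98) = 2 > 1. Taking a = 0 and b = 49: h(0) = 24 and h(49) = 90·49 + 24 = 4434 ≡ 24 (mod 98).
So h(0) = h(49) while 0 ≠ 49, hence h is not injective, hence not bijective.
Since h is not bijective, we find the least positive k with h(k) = h(0): this means 90k ≡ 0 (mod 98), i.e. 98 ∣ 90k. Since gcd(90, 98) = 2, dividing through by 2 this holds exactly when 49 ∣ 45k, and as gcd(45, 49) = 1, exactly when 49 ∣ k.
The smallest positive such k is 49.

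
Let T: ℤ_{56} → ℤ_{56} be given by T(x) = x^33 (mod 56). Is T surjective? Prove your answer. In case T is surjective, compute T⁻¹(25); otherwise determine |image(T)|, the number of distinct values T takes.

15

T(2): Repeated squaring mod 56: 2^1 ≡ 2, 2^2 ≡ 2² = 4, 2^4 ≡ 4² = 16, 2^8 ≡ 16² = 256 ≡ 32, 2^16 ≡ 32² = 1024 ≡ 16, 2^32 ≡ 16² = 256 ≡ 32. Since 33 = 32 + 1, 2^33 ≡ 32·2: 32·2 = 64 ≡ 8. So 2^33 ≡ 8 (mod 56).
T(4): Repeated squaring mod 56: 4^1 ≡ 4, 4^2 ≡ 4² = 16, 4^4 ≡ 16² = 256 ≡ 32, 4^8 ≡ 32² = 1024 ≡ 16, 4^16 ≡ 16² = 256 ≡ 32, 4^32 ≡ 32² = 1024 ≡ 16. Since 33 = 32 + 1, 4^33 ≡ 16·4: 16·4 = 64 ≡ 8. So 4^33 ≡ 8 (mod 56).
So T(2) = T(4) = 8 while 2 ≠ 4, so T is not injective.
A non-injective map from the 56-element set ℤ_{56} to itself takes at most 55 distinct values, so it cannot be surjective. Hence T is not surjective.
Since T is not surjective, we determine |image(T)|. Computing x^33 mod 56 for each x (by repeated squaring, reducing mod 56 at every step), the values T(0), T(1), …, T(55) are: 0, 1, 8, 27, 8, 13, 48, 7, 8, 1, 48, 43, 48, 13, 0, 15, 8, 41, 8, 27, 48, 21, 8, 15, 48, 1, 48, 27, 0, 29, 8, 55, 8, 41, 48, 35, 8, 29, 48, 15, 48, 41, 0, 43, 8, 13, 8, 55, 48, 49, 8, 43, 48, 29, 48, 55.
The distinct values are {0, 1, 7, 8, 13, 15, 21, 27, 29, 35, 41, 43, 48, 49, 55}; there are 15 of them.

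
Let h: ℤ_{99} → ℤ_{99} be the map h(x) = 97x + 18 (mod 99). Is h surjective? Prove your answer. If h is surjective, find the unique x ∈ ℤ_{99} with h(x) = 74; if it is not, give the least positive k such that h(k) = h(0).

71

By definition, surjectivity means every element of the codomain has a preimage under h.
Since gcd(97, 99) = 1, 97 is invertible modulo 99. Euclid's algorithm: 99 = 1·97 + 2, 97 = 48·2 + 1; back-substituting gives 1 = 49·97 − 48·99, so 97⁻¹ ≡ 49 (mod 99).
For any y ∈ ℤ_{99}, x = 49(y − 18) mod 99 satisfies h(x) = 97·49(y − 18) + 18 ≡ y (since 97·49 ≡ 1 mod 99). So every y has a preimage.
Thus h is surjective.
Since h is surjective, we compute h⁻¹(74): solve 97x + 18 ≡ 74 (mod 99), i.e. 97x ≡ 56 (mod 99).
Multiplying by 97⁻¹ = 49 gives x ≡ 49·56 = 2744 = 27·99 + 71 ≡ 71 (mod 99).
Check: h(71) = 97·71 + 18 = 6905 = 69·99 + 74 ≡ 74 (mod 99).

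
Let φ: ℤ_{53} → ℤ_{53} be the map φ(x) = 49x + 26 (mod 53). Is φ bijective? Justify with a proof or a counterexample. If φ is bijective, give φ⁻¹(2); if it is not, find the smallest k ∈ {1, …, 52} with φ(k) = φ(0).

6

If φ(u) = φ(v), then 49u ≡ 49v (mod 53). Because gcd(49, 53) = 1, we may cancel 49 to get u ≡ v (mod 53).
We now compute 49⁻¹ mod 53 explicitly. Euclid's algorithm: 53 = 1·49 + 4, 49 = 12·4 + 1; back-substituting gives 1 = 13·49 − 12·53, so 49⁻¹ ≡ 13 (mod 53).
For any y ∈ ℤ_{53}, x = 13(y − 26) mod 53 satisfies φ(x) = 49·13(y − 26) + 26 ≡ y (since 49·13 ≡ 1 mod 53). So every y has a preimage.
So φ is bijective.
Since φ is bijective, we find φ⁻¹(2): we need 49x ≡ 2 − 26 ≡ 29 (mod 53). Using 49⁻¹ = 13: x ≡ 13·29 = 377 = 7·53 + 6, so x = 6.
Check: φ(6) = 49·6 + 26 = 320 = 6·53 + 2 ≡ 2 (mod 53).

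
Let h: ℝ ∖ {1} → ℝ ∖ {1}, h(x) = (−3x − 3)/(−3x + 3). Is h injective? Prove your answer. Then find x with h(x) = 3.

Suppose h(x_1) = h(x_2). Cross-multiplying: (−3x_1 − 3)(−3x_2 + 3) = (−3x_2 − 3)(−3x_1 + 3).
Expanding both sides and cancelling the symmetric terms leaves −18·(x_1 − x_2) = 0. Since −18 ≠ 0, x_1 = x_2. So h is injective.
Solving h(x) = 3: cross-multiplying gives −3x − 3 = 3(−3x + 3), which rearranges to 6x = 12, so x = 2.

2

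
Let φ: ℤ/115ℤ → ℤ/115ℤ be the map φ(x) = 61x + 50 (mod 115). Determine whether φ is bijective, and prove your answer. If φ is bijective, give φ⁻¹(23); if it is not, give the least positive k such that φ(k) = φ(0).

58

By definition, φ is injective if φ(x_1) = φ(x_2) implies x_1 = x_2.
If φ(x_1) = φ(x_2), then 61x_1 ≡ 61x_2 (mod 115). Because gcd(61, 115) = 1, we may cancel 61 to get x_1 ≡ x_2 (mod 115).
We now compute 61⁻¹ mod 115 explicitly. Euclid's algorithm: 115 = 1·61 + 54, 61 = 1·54 + 7, 54 = 7·7 + 5, 7 = 1·5 + 2, 5 = 2·2 + 1; back-substituting gives 1 = 66·61 − 35·115, so 61⁻¹ ≡ 66 (mod 115).
Then y ↦ 66(y − 50) is a two-sided inverse to φ, so every y ∈ ℤ/115ℤ has a preimage.
Thus φ is bijective.
Since φ is bijective, we find φ⁻¹(23): we need 61x ≡ 23 − 50 ≡ 88 (mod 115). Using 61⁻¹ = 66: x ≡ 66·88 = 5808 = 50·115 + 58, so x = 58.
Check: φ(58) = 61·58 + 50 = 3588 = 31·115 + 23 ≡ 23 (mod 115).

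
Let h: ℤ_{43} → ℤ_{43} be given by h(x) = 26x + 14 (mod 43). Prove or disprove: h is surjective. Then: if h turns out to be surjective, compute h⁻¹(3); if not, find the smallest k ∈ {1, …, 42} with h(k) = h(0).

Since gcd(26, 43) = 1, 26 is invertible modulo 43. Euclid's algorithm: 43 = 1·26 + 17, 26 = 1·17 + 9, 17 = 1·9 + 8, 9 = 1·8 + 1; back-substituting gives 1 = 5·26 − 3·43, so 26⁻¹ ≡ 5 (mod 43).
For any y ∈ ℤ_{43}, x = 5(y − 14) mod 43 satisfies h(x) = 26·5(y − 14) + 14 ≡ y (since 26·5 ≡ 1 mod 43). So every y has a preimage.
Thus h is surjective.
Since h is surjective, we compute h⁻¹(3): solve 26x + 14 ≡ 3 (mod 43), i.e. 26x ≡ 32 (mod 43).
Multiplying by 26⁻¹ = 5 gives x ≡ 5·32 = 160 = 3·43 + 31 ≡ 31 (mod 43).
Check: h(31) = 26·31 + 14 = 820 = 19·43 + 3 ≡ 3 (mod 43).

31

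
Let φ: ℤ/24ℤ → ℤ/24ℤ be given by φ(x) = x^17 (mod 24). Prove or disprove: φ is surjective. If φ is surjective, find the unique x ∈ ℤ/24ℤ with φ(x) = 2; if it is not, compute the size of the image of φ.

φ(0) = 0^17 = 0.
φ(6): Repeated squaring mod 24: 6^1 ≡ 6, 6^2 ≡ 6² = 36 ≡ 12, 6^4 ≡ 12² = 144 ≡ 0, 6^8 ≡ 0² = 0, 6^16 ≡ 0² = 0. Since 17 = 16 + 1, 6^17 ≡ 0·6: 0·6 = 0. So 6^17 ≡ 0 (mod 24).
So φ(0) = φ(6) = 0 while 0 ≠ 6, therefore φ is not injective.
A non-injective map from the 24-element set ℤ/24ℤ to itself takes at most 23 distinct values, so it cannot be surjective. Thus φ is not surjective.
Since φ is not surjective, we determine |image(φ)|. Computing x^17 mod 24 for each x (by repeated squaring, reducing mod 24 at every step), the values φ(0), φ(1), …, φ(23) are: 0, 1, 8, 3, 16, 5, 0, 7, 8, 9, 16, 11, 0, 13, 8, 15, 16, 17, 0, 19, 8, 21, 16, 23.
The distinct values are {0, 1, 3, 5, 7, 8, 9, 11, 13, 15, 16, 17, 19, 21, 23}; there are 15 of them.

15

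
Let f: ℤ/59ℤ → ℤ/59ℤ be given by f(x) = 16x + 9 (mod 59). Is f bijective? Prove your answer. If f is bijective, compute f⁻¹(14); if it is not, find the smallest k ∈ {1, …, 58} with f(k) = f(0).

Suppose f(u) = f(v) in ℤ/59ℤ. Then 16u + 9 ≡ 16v + 9 (mod 59), so 16(u − v) ≡ 0 (mod 59).
Since gcd(16, 59) = 1, 16 is invertible modulo 59, hence u − v ≡ 0 (mod 59), i.e. u = v.
We now compute 16⁻¹ mod 59 explicitly. Euclid's algorithm: 59 = 3·16 + 11, 16 = 1·11 + 5, 11 = 2·5 + 1; back-substituting gives 1 = 48·16 − 13·59, so 16⁻¹ ≡ 48 (mod 59).
For any y ∈ ℤ/59ℤ, x = 48(y − 9) mod 59 satisfies f(x) = 16·48(y − 9) + 9 ≡ y (since 16·48 ≡ 1 mod 59). So every y has a preimage.
Therefore f is bijective.
Since f is bijective, we compute f⁻¹(14): solve 16x + 9 ≡ 14 (mod 59), i.e. 16x ≡ 5 (mod 59).
Multiplying by 16⁻¹ = 48 gives x ≡ 48·5 = 240 = 4·59 + 4 ≡ 4 (mod 59).
Check: f(4) = 16·4 + 9 = 73 = 1·59 + 14 ≡ 14 (mod 59).

4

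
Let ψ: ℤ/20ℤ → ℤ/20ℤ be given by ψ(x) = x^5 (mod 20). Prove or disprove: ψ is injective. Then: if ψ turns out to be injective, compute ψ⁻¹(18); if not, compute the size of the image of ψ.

15

ψ(0) = 0^5 = 0.
ψ(10): Repeated squaring mod 20: 10^1 ≡ 10, 10^2 ≡ 10² = 100 ≡ 0, 10^4 ≡ 0² = 0. Since 5 = 4 + 1, 10^5 ≡ 0·10: 0·10 = 0. So 10^5 ≡ 0 (mod 20).
So ψ(0) = ψ(10) = 0 while 0 ≠ 10, hence ψ is not injective.
Since ψ is not injective, we determine |image(ψ)|. Computing x^5 mod 20 for each x (by repeated squaring, reducing mod 20 at every step), the values ψ(0), ψ(1), …, ψ(19) are: 0, 1, 12, 3, 4, 5, 16, 7, 8, 9, 0, 11, 12, 13, 4, 15, 16, 17, 8, 19.
The distinct values are {0, 1, 3, 4, 5, 7, 8, 9, 11, 12, 13, 15, 16, 17, 19}; there are 15 of them.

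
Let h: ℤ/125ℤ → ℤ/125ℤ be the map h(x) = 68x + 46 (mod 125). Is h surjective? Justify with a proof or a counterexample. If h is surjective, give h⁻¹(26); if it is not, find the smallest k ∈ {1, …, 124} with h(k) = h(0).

110

By definition, h is surjective if every y in the codomain equals h(x) for some x in the domain.
Since gcd(68, 125) = 1, 68 is invertible modulo 125. Euclid's algorithm: 125 = 1·68 + 57, 68 = 1·57 + 11, 57 = 5·11 + 2, 11 = 5·2 + 1; back-substituting gives 1 = 57·68 − 31·125, so 68⁻¹ ≡ 57 (mod 125).
Then y ↦ 57(y − 46) is a two-sided inverse to h, so every y ∈ ℤ/125ℤ has a preimage.
Thus h is surjective.
Since h is surjective, we compute h⁻¹(26): solve 68x + 46 ≡ 26 (mod 125), i.e. 68x ≡ 105 (mod 125).
Multiplying by 68⁻¹ = 57 gives x ≡ 57·105 = 5985 = 47·125 + 110 ≡ 110 (mod 125).
Check: h(110) = 68·110 + 46 = 7526 = 60·125 + 26 ≡ 26 (mod 125).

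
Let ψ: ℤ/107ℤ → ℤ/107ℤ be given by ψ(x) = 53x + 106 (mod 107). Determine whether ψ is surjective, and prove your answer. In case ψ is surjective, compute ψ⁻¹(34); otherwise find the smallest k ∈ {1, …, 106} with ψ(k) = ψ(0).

37

Since gcd(53, 107) = 1, 53 is invertible modulo 107. Euclid's algorithm: 107 = 2·53 + 1; back-substituting gives 1 = 105·53 − 52·107, so 53⁻¹ ≡ 105 (mod 107).
For any y ∈ ℤ/107ℤ, x = 105(y − 106) mod 107 satisfies ψ(x) = 53·105(y − 106) + 106 ≡ y (since 53·105 ≡ 1 mod 107). So every y has a preimage.
Thus ψ is surjective.
Since ψ is surjective, we compute ψ⁻¹(34): solve 53x + 106 ≡ 34 (mod 107), i.e. 53x ≡ 35 (mod 107).
Multiplying by 53⁻¹ = 105 gives x ≡ 105·35 = 3675 = 34·107 + 37 ≡ 37 (mod 107).
Check: ψ(37) = 53·37 + 106 = 2067 = 19·107 + 34 ≡ 34 (mod 107).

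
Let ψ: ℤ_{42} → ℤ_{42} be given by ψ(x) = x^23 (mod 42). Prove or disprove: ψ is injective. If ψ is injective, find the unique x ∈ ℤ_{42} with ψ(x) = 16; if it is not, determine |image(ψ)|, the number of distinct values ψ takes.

4

Computing x^23 mod 42 for each x (by repeated squaring, reducing mod 42 at every step), the values ψ(0), ψ(1), …, ψ(41) are: 0, 1, 32, 33, 16, 17, 6, 7, 8, 39, 40, 23, 24, 13, 14, 15, 4, 5, 30, 31, 20, 21, 22, 11, 12, 37, 38, 27, 28, 29, 18, 19, 2, 3, 34, 35, 36, 25, 26, 9, 10, 41.
Every element of ℤ_{42} appears exactly once in this list, so ψ is a bijection, and in particular injective.
Since ψ is injective, we read off the preimage of 16 from the same table: ψ(4) = 16, so ψ⁻¹(16) = 4.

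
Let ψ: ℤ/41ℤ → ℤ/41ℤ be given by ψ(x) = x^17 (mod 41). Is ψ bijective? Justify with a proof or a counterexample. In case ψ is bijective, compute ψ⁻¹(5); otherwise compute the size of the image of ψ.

39

Since 41 is prime, the nonzero elements of ℤ/41ℤ form a cyclic group of order 40.
As gcd(17, 40) = 1, raising to the 17th power is a bijection on this group: if x_1^17 ≡ x_2^17 then (x_1x_2^{−1})^17 = 1, and the only element of order dividing gcd(17, 40) = 1 is 1, so x_1 = x_2.
With ψ(0) = 0 this makes ψ injective on all of ℤ/41ℤ, hence bijective (finite equal-size domain and codomain). In particular ψ is bijective.
Since ψ is bijective, we find the preimage of 5. The inverse of x ↦ x^17 on (ℤ/41ℤ)^× is x ↦ x^33, because 17·33 = 561 = 14·40 + 1 ≡ 1 (mod 40) and x^{40} = 1 for x ≠ 0 (Fermat). So ψ⁻¹(5) = 5^33 mod 41.
Repeated squaring mod 41: 5^1 ≡ 5, 5^2 ≡ 5² = 25, 5^4 ≡ 25² = 625 ≡ 10, 5^8 ≡ 10² = 100 ≡ 18, 5^16 ≡ 18² = 324 ≡ 37, 5^32 ≡ 37² = 1369 ≡ 16. Since 33 = 32 + 1, 5^33 ≡ 16·5: 16·5 = 80 ≡ 39. So 5^33 ≡ 39 (mod 41).
Hence ψ⁻¹(5) = 39.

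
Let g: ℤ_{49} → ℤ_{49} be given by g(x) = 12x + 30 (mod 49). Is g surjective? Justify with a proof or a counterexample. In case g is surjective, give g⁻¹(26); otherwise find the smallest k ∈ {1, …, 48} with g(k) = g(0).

16

Since gcd(12, 49) = 1, 12 is invertible modulo 49. Euclid's algorithm: 49 = 4·12 + 1; back-substituting gives 1 = 45·12 − 11·49, so 12⁻¹ ≡ 45 (mod 49).
For any y ∈ ℤ_{49}, x = 45(y − 30) mod 49 satisfies g(x) = 12·45(y − 30) + 30 ≡ y (since 12·45 ≡ 1 mod 49). So every y has a preimage.
Thus g is surjective.
Since g is surjective, we find g⁻¹(26): we need 12x ≡ 26 − 30 ≡ 45 (mod 49). Using 12⁻¹ = 45: x ≡ 45·45 = 2025 = 41·49 + 16, so x = 16.
Check: g(16) = 12·16 + 30 = 222 = 4·49 + 26 ≡ 26 (mod 49).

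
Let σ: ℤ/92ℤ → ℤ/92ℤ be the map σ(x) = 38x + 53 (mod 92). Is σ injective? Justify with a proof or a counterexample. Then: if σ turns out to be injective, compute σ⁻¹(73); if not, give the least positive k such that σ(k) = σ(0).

46

Recall that σ is injective if σ(a) = σ(b) implies a = b.
We have gcd(38, 92) = 2 > 1. Taking a = 0 and b = 46: σ(0) = 53 and σ(46) = 38·46 + 53 = 1801 ≡ 53 (mod 92).
So σ(0) = σ(46) while 0 ≠ 46, thus σ is not injective.
Since σ is not injective, we find the least positive k with σ(k) = σ(0): this means 38k ≡ 0 (mod 92), i.e. 92 ∣ 38k. Since gcd(38, 92) = 2, dividing through by 2 this holds exactly when 46 ∣ 19k, and as gcd(19, 46) = 1, exactly when 46 ∣ k.
The smallest positive such k is 46.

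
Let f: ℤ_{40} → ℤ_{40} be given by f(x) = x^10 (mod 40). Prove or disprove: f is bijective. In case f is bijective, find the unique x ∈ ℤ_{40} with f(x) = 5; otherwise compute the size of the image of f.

f(4): Repeated squaring mod 40: 4^1 ≡ 4, 4^2 ≡ 4² = 16, 4^4 ≡ 16² = 256 ≡ 16, 4^8 ≡ 16² = 256 ≡ 16. Since 10 = 8 + 2, 4^10 ≡ 16·16: 16·16 = 256 ≡ 16. So 4^10 ≡ 16 (mod 40).
f(6): Repeated squaring mod 40: 6^1 ≡ 6, 6^2 ≡ 6² = 36, 6^4 ≡ 36² = 1296 ≡ 16, 6^8 ≡ 16² = 256 ≡ 16. Since 10 = 8 + 2, 6^10 ≡ 16·36: 16·36 = 576 ≡ 16. So 6^10 ≡ 16 (mod 40).
So f(4) = f(6) = 16 while 4 ≠ 6, thus f is not injective, hence not bijective.
Since f is not bijective, we determine |image(f)|. Computing x^10 mod 40 for each x (by repeated squaring, reducing mod 40 at every step), the values f(0), f(1), …, f(39) are: 0, 1, 24, 9, 16, 25, 16, 9, 24, 1, 0, 1, 24, 9, 16, 25, 16, 9, 24, 1, 0, 1, 24, 9, 16, 25, 16, 9, 24, 1, 0, 1, 24, 9, 16, 25, 16, 9, 24, 1.
The distinct values are {0, 1, 9, 16, 24, 25}; there are 6 of them.

6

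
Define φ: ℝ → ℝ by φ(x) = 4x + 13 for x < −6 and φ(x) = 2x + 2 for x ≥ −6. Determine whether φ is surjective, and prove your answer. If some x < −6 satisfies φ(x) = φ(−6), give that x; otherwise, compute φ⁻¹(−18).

Both pieces are strictly increasing (slopes 4 and 2), so each is injective on its own interval.
The left piece maps (−∞, −6) onto (−∞, −11); the right piece maps [−6, ∞) onto [−10, ∞).
The union (−∞, −11) ∪ [−10, ∞) omits the interval between −11 and −10; in particular −11 has no preimage. So φ is not surjective.
Because the two images are disjoint, no x < −6 has φ(x) = φ(−6), so we compute φ⁻¹(−18): −18 lies in (−∞, −11), so solve 4x + 13 = −18: x = (−18 − 13)/4 = −31/4.

-31/4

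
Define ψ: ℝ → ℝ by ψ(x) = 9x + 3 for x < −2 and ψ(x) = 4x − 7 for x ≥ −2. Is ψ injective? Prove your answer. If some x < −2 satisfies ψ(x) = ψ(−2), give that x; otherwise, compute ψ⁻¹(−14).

Both pieces are strictly increasing (slopes 9 and 4), so each is injective on its own interval.
The left piece maps (−∞, −2) onto (−∞, −15); the right piece maps [−2, ∞) onto [−15, ∞).
These images are disjoint, so no value is attained by both pieces. Therefore ψ is injective.
Because the two images are disjoint, no x < −2 has ψ(x) = ψ(−2), so we compute ψ⁻¹(−14): −14 lies in [−15, ∞), so solve 4x − 7 = −14: x = (−14 + 7)/4 = −7/4.

-7/4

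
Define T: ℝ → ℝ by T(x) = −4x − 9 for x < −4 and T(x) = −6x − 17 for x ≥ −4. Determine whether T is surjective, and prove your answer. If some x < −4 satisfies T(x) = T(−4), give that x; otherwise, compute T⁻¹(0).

-17/6

Both pieces are strictly decreasing (slopes −4 and −6), so each is injective on its own interval.
The left piece maps (−∞, −4) onto (7, ∞); the right piece maps [−4, ∞) onto (−∞, 7].
These images together cover ℝ, so T is surjective.
Because the two images are disjoint, no x < −4 has T(x) = T(−4), so we compute T⁻¹(0): 0 lies in (−∞, 7], so solve −6x − 17 = 0: x = (0 + 17)/(−6) = −17/6.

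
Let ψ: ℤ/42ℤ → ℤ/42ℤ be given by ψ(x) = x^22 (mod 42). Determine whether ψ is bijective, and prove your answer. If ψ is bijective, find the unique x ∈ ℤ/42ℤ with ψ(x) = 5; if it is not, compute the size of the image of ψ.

ψ(4): Repeated squaring mod 42: 4^1 ≡ 4, 4^2 ≡ 4² = 16, 4^4 ≡ 16² = 256 ≡ 4, 4^8 ≡ 4² = 16, 4^16 ≡ 16² = 256 ≡ 4. Since 22 = 16 + 4 + 2, 4^22 ≡ 4·4·16: 4·4 = 16, then 16·16 = 256 ≡ 4. So 4^22 ≡ 4 (mod 42).
ψ(10): Repeated squaring mod 42: 10^1 ≡ 10, 10^2 ≡ 10² = 100 ≡ 16, 10^4 ≡ 16² = 256 ≡ 4, 10^8 ≡ 4² = 16, 10^16 ≡ 16² = 256 ≡ 4. Since 22 = 16 + 4 + 2, 10^22 ≡ 4·4·16: 4·4 = 16, then 16·16 = 256 ≡ 4. So 10^22 ≡ 4 (mod 42).
So ψ(4) = ψ(10) = 4 while 4 ≠ 10, therefore ψ is not injective, hence not bijective.
Since ψ is not bijective, we determine |image(ψ)|. Computing x^22 mod 42 for each x (by repeated squaring, reducing mod 42 at every step), the values ψ(0), ψ(1), …, ψ(41) are: 0, 1, 16, 39, 4, 37, 36, 7, 22, 9, 4, 25, 30, 1, 28, 15, 16, 25, 18, 37, 22, 21, 22, 37, 18, 25, 16, 15, 28, 1, 30, 25, 4, 9, 22, 7, 36, 37, 4, 39, 16, 1.
The distinct values are {0, 1, 4, 7, 9, 15, 16, 18, 21, 22, 25, 28, 30, 36, 37, 39}; there are 16 of them.

16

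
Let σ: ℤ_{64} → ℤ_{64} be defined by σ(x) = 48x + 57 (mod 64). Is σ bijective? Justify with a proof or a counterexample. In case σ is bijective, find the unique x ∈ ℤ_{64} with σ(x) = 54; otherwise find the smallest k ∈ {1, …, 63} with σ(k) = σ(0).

We have gcd(48, 64) = 16 > 1. Taking x_1 = 0 and x_2 = 4: σ(0) = 57 and σ(4) = 48·4 + 57 = 249 ≡ 57 (mod 64).
So σ(0) = σ(4) while 0 ≠ 4, thus σ is not injective, hence not bijective.
Since σ is not bijective, we find the least positive k with σ(k) = σ(0): this means 48k ≡ 0 (mod 64), i.e. 64 ∣ 48k. Since gcd(48, 64) = 16, dividing through by 16 this holds exactly when 4 ∣ 3k, and as gcd(3, 4) = 1, exactly when 4 ∣ k.
The smallest positive such k is 4.

4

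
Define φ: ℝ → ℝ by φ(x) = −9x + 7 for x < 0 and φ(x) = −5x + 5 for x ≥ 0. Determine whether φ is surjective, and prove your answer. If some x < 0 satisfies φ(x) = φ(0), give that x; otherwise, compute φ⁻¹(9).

-2/9

Both pieces are strictly decreasing (slopes −9 and −5), so each is injective on its own interval.
The left piece maps (−∞, 0) onto (7, ∞); the right piece maps [0, ∞) onto (−∞, 5].
The union (7, ∞) ∪ (−∞, 5] omits the interval between 7 and 5; in particular 7 has no preimage. So φ is not surjective.
Because the two images are disjoint, no x < 0 has φ(x) = φ(0), so we compute φ⁻¹(9): 9 lies in (7, ∞), so solve −9x + 7 = 9: x = (9 − 7)/(−9) = −2/9.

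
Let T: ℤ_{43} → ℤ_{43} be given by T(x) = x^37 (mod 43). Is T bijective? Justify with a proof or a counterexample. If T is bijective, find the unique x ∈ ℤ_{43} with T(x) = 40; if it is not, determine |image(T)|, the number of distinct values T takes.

38

Since 43 is prime, the nonzero elements of ℤ_{43} form a cyclic group of order 42.
As gcd(37, 42) = 1, raising to the 37th power is a bijection on this group: if u^37 ≡ v^37 then (uv^{−1})^37 = 1, and the only element of order dividing gcd(37, 42) = 1 is 1, so u = v.
With T(0) = 0 this makes T injective on all of ℤ_{43}, hence bijective (finite equal-size domain and codomain). In particular T is bijective.
Since T is bijective, we find the preimage of 40. The inverse of x ↦ x^37 on (ℤ_{43})^× is x ↦ x^25, because 37·25 = 925 = 22·42 + 1 ≡ 1 (mod 42) and x^{42} = 1 for x ≠ 0 (Fermat). So T⁻¹(40) = 40^25 mod 43.
Repeated squaring mod 43: 40^1 ≡ 40, 40^2 ≡ 40² = 1600 ≡ 9, 40^4 ≡ 9² = 81 ≡ 38, 40^8 ≡ 38² = 1444 ≡ 25, 40^16 ≡ 25² = 625 ≡ 23. Since 25 = 16 + 8 + 1, 40^25 ≡ 23·25·40: 23·25 = 575 ≡ 16, then 16·40 = 640 ≡ 38. So 40^25 ≡ 38 (mod 43).
Hence T⁻¹(40) = 38.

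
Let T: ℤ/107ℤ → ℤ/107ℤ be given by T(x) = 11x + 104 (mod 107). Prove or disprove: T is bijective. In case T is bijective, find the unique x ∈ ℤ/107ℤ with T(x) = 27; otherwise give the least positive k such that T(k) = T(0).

If T(u) = T(v), then 11u ≡ 11v (mod 107). Because gcd(11, 107) = 1, we may cancel 11 to get u ≡ v (mod 107).
We now compute 11⁻¹ mod 107 explicitly. Euclid's algorithm: 107 = 9·11 + 8, 11 = 1·8 + 3, 8 = 2·3 + 2, 3 = 1·2 + 1; back-substituting gives 1 = 39·11 − 4·107, so 11⁻¹ ≡ 39 (mod 107).
Then y ↦ 39(y − 104) is a two-sided inverse to T, so every y ∈ ℤ/107ℤ has a preimage.
Therefore T is bijective.
Since T is bijective, we find T⁻¹(27): we need 11x ≡ 27 − 104 ≡ 30 (mod 107). Using 11⁻¹ = 39: x ≡ 39·30 = 1170 = 10·107 + 100, so x = 100.
Check: T(100) = 11·100 + 104 = 1204 = 11·107 + 27 ≡ 27 (mod 107).

100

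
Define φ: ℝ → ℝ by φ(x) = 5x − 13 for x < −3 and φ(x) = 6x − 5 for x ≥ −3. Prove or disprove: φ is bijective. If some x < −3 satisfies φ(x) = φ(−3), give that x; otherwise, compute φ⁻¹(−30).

-17/5

Both pieces are strictly increasing (slopes 5 and 6), so each is injective on its own interval.
The left piece maps (−∞, −3) onto (−∞, −28); the right piece maps [−3, ∞) onto [−23, ∞).
The images leave a gap (−28 has no preimage), so φ is not surjective, hence not bijective.
Because the two images are disjoint, no x < −3 has φ(x) = φ(−3), so we compute φ⁻¹(−30): −30 lies in (−∞, −28), so solve 5x − 13 = −30: x = (−30 + 13)/5 = −17/5.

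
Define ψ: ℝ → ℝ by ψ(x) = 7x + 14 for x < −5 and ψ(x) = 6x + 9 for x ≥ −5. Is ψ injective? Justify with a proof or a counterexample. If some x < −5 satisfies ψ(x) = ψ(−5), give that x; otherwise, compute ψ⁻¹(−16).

-25/6

Both pieces are strictly increasing (slopes 7 and 6), so each is injective on its own interval.
The left piece maps (−∞, −5) onto (−∞, −21); the right piece maps [−5, ∞) onto [−21, ∞).
These images are disjoint, so no value is attained by both pieces. Therefore ψ is injective.
Because the two images are disjoint, no x < −5 has ψ(x) = ψ(−5), so we compute ψ⁻¹(−16): −16 lies in [−21, ∞), so solve 6x + 9 = −16: x = (−16 − 9)/6 = −25/6.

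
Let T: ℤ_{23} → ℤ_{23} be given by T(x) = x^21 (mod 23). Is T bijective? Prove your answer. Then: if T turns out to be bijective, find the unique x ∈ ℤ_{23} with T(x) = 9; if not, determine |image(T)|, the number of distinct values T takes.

Since 23 is prime, the nonzero elements of ℤ_{23} form a cyclic group of order 22.
As gcd(21, 22) = 1, raising to the 21st power is a bijection on this group: if u^21 ≡ v^21 then (uv^{−1})^21 = 1, and the only element of order dividing gcd(21, 22) = 1 is 1, so u = v.
With T(0) = 0 this makes T injective on all of ℤ_{23}, hence bijective (finite equal-size domain and codomain). In particular T is bijective.
Since T is bijective, we find the preimage of 9. The inverse of x ↦ x^21 on (ℤ_{23})^× is x ↦ x^21, because 21·21 = 441 = 20·22 + 1 ≡ 1 (mod 22) and x^{22} = 1 for x ≠ 0 (Fermat). So T⁻¹(9) = 9^21 mod 23.
Repeated squaring mod 23: 9^1 ≡ 9, 9^2 ≡ 9² = 81 ≡ 12, 9^4 ≡ 12² = 144 ≡ 6, 9^8 ≡ 6² = 36 ≡ 13, 9^16 ≡ 13² = 169 ≡ 8. Since 21 = 16 + 4 + 1, 9^21 ≡ 8·6·9: 8·6 = 48 ≡ 2, then 2·9 = 18. So 9^21 ≡ 18 (mod 23).
Hence T⁻¹(9) = 18.

18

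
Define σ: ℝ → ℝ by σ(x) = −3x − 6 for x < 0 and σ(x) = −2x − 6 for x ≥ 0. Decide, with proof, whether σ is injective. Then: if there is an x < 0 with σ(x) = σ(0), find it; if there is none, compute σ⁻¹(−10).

2

Both pieces are strictly decreasing (slopes −3 and −2), so each is injective on its own interval.
The left piece maps (−∞, 0) onto (−6, ∞); the right piece maps [0, ∞) onto (−∞, −6].
These images are disjoint, so no value is attained by both pieces. Therefore σ is injective.
Because the two images are disjoint, no x < 0 has σ(x) = σ(0), so we compute σ⁻¹(−10): −10 lies in (−∞, −6], so solve −2x − 6 = −10: x = (−10 + 6)/(−2) = 2.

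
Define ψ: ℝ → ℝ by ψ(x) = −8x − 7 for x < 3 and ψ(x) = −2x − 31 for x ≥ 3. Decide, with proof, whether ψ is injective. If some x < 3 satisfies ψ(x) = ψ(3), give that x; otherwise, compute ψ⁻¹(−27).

Both pieces are strictly decreasing (slopes −8 and −2), so each is injective on its own interval.
The left piece maps (−∞, 3) onto (−31, ∞); the right piece maps [3, ∞) onto (−∞, −37].
These images are disjoint, so no value is attained by both pieces. So ψ is injective.
Because the two images are disjoint, no x < 3 has ψ(x) = ψ(3), so we compute ψ⁻¹(−27): −27 lies in (−31, ∞), so solve −8x − 7 = −27: x = (−27 + 7)/(−8) = 5/2.

5/2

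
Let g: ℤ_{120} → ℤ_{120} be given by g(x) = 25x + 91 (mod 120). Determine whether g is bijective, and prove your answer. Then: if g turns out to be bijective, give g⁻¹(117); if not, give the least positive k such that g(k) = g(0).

We have gcd(25, 120) = 5 > 1. Taking s = 0 and t = 24: g(0) = 91 and g(24) = 25·24 + 91 = 691 ≡ 91 (mod 120).
So g(0) = g(24) while 0 ≠ 24, thus g is not injective, hence not bijective.
Since g is not bijective, we find the least positive k with g(k) = g(0): this means 25k ≡ 0 (mod 120), i.e. 120 ∣ 25k. Since gcd(25, 120) = 5, dividing through by 5 this holds exactly when 24 ∣ 5k, and as gcd(5, 24) = 1, exactly when 24 ∣ k.
The smallest positive such k is 24.

24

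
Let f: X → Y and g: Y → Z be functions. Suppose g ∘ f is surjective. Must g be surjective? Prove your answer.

surjective

Let c ∈ Z. Since g ∘ f is surjective, some a ∈ X has g(f(a)) = c. Then b = f(a) ∈ Y satisfies g(b) = c. So g is surjective.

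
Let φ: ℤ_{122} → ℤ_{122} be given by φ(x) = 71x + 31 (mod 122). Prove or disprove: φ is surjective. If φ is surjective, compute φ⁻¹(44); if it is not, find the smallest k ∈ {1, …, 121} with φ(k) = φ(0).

105

Since gcd(71, 122) = 1, 71 is invertible modulo 122. Euclid's algorithm: 122 = 1·71 + 51, 71 = 1·51 + 20, 51 = 2·20 + 11, 20 = 1·11 + 9, 11 = 1·9 + 2, 9 = 4·2 + 1; back-substituting gives 1 = 55·71 − 32·122, so 71⁻¹ ≡ 55 (mod 122).
Then y ↦ 55(y − 31) is a two-sided inverse to φ, so every y ∈ ℤ_{122} has a preimage.
Therefore φ is surjective.
Since φ is surjective, we compute φ⁻¹(44): solve 71x + 31 ≡ 44 (mod 122), i.e. 71x ≡ 13 (mod 122).
Multiplying by 71⁻¹ = 55 gives x ≡ 55·13 = 715 = 5·122 + 105 ≡ 105 (mod 122).
Check: φ(105) = 71·105 + 31 = 7486 = 61·122 + 44 ≡ 44 (mod 122).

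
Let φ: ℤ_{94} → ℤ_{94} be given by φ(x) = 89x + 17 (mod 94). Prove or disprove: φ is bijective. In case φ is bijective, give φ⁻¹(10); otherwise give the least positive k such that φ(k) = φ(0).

39

By definition, φ is injective if φ(u) = φ(v) implies u = v.
Suppose φ(u) = φ(v) in ℤ_{94}. Then 89u + 17 ≡ 89v + 17 (mod 94), thus 89(u − v) ≡ 0 (mod 94).
Since gcd(89, 94) = 1, 89 is invertible modulo 94, thus u − v ≡ 0 (mod 94), i.e. u = v.
We now compute 89⁻¹ mod 94 explicitly. Euclid's algorithm: 94 = 1·89 + 5, 89 = 17·5 + 4, 5 = 1·4 + 1; back-substituting gives 1 = 75·89 − 71·94, so 89⁻¹ ≡ 75 (mod 94).
Then y ↦ 75(y − 17) is a two-sided inverse to φ, so every y ∈ ℤ_{94} has a preimage.
Thus φ is bijective.
Since φ is bijective, we compute φ⁻¹(10): solve 89x + 17 ≡ 10 (mod 94), i.e. 89x ≡ 87 (mod 94).
Multiplying by 89⁻¹ = 75 gives x ≡ 75·87 = 6525 = 69·94 + 39 ≡ 39 (mod 94).
Check: φ(39) = 89·39 + 17 = 3488 = 37·94 + 10 ≡ 10 (mod 94).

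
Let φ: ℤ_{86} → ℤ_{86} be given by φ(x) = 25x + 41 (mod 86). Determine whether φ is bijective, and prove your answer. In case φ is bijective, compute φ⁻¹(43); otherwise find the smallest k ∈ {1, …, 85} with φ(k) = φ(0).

62

If φ(a) = φ(b), then 25a ≡ 25b (mod 86). Because gcd(25, 86) = 1, we may cancel 25 to get a ≡ b (mod 86).
We now compute 25⁻¹ mod 86 explicitly. Euclid's algorithm: 86 = 3·25 + 11, 25 = 2·11 + 3, 11 = 3·3 + 2, 3 = 1·2 + 1; back-substituting gives 1 = 31·25 − 9·86, so 25⁻¹ ≡ 31 (mod 86).
For any y ∈ ℤ_{86}, x = 31(y − 41) mod 86 satisfies φ(x) = 25·31(y − 41) + 41 ≡ y (since 25·31 ≡ 1 mod 86). So every y has a preimage.
So φ is bijective.
Since φ is bijective, we compute φ⁻¹(43): solve 25x + 41 ≡ 43 (mod 86), i.e. 25x ≡ 2 (mod 86).
Multiplying by 25⁻¹ = 31 gives x ≡ 31·2 = 62 ≡ 62 (mod 86).
Check: φ(62) = 25·62 + 41 = 1591 = 18·86 + 43 ≡ 43 (mod 86).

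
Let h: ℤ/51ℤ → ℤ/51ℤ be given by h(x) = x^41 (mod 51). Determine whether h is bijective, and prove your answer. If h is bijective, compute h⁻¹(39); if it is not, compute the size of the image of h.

Computing x^41 mod 51 for each x (by repeated squaring, reducing mod 51 at every step), the values h(0), h(1), …, h(50) are: 0, 1, 2, 48, 4, 29, 45, 10, 8, 9, 7, 23, 39, 13, 20, 15, 16, 17, 18, 19, 14, 21, 46, 11, 27, 25, 26, 24, 40, 5, 30, 37, 32, 33, 34, 35, 36, 31, 38, 12, 28, 44, 42, 43, 41, 6, 22, 47, 3, 49, 50.
Every element of ℤ/51ℤ appears exactly once in this list, so h is a bijection, and in particular bijective.
Since h is bijective, we read off the preimage of 39 from the same table: h(12) = 39, so h⁻¹(39) = 12.

12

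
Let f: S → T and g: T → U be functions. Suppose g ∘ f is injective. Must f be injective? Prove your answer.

injective

Suppose f(a) = f(b). Applying g: (g ∘ f)(a) = (g ∘ f)(b). Since g ∘ f is injective, a = b. So f is injective.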